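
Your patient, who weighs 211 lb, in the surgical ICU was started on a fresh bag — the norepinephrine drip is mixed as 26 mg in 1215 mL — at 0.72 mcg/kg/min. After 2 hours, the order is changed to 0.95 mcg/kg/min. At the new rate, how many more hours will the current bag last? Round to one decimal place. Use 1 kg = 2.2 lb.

3.2 hours

Initial rate:
Weight = 211 lb ÷ 2.2 lb/kg = 95.90909 kg
Dose = 0.72 mcg/kg/min × 95.90909 kg = 69.05455 mcg/min
69.05455 mcg/min × 60 min/hr = 4143.273 mcg/hr
Concentration = 26 mg ÷ 1215 mL = 0.02139918 mg/mL = 21.39918 mcg/mL
Rate = 4143.273 mcg/hr ÷ 21.39918 mcg/mL = 193.6183 mL/hr
Volume infused so far = 193.6183 mL/hr × 2 hr = 387.2366 mL
Volume remaining = 1215 − 387.2366 = 827.7634 mL
New rate:
Dose = 0.95 mcg/kg/min × 95.90909 kg = 91.11364 mcg/min
91.11364 mcg/min × 60 min/hr = 5466.818 mcg/hr
Rate = 5466.818 mcg/hr ÷ 21.39918 mcg/mL = 255.4686 mL/hr
Time remaining = 827.7634 mL ÷ 255.4686 mL/hr = 3.240176 hr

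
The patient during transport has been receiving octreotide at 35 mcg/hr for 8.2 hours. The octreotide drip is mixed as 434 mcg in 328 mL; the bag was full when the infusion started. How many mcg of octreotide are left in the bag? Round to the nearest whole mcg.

Concentration = 434 mcg ÷ 328 mL = 1.323171 mcg/mL
Rate = 35 mcg/hr ÷ 1.323171 mcg/mL = 26.45161 mL/hr
Volume infused = 26.45161 mL/hr × 8.2 hr = 216.9032 mL
Volume remaining = 328 − 216.9032 = 111.0968 mL
Drug remaining = 111.0968 mL × 1.323171 mcg/mL = 147 mcg

147 mcg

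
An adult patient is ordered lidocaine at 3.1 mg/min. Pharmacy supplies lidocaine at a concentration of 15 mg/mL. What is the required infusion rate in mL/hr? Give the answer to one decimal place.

3.1 mg/min × 60 min/hr = 186 mg/hr
Rate = 186 mg/hr ÷ 15 mg/mL = 12.4 mL/hr

12.4 mL/hr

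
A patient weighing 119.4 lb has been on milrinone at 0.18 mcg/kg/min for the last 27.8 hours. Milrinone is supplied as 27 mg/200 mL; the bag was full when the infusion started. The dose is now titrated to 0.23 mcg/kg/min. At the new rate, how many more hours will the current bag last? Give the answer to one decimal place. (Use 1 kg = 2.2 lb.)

14.3 hours

Initial rate:
Weight = 119.4 lb ÷ 2.2 lb/kg = 54.27273 kg
Dose = 0.18 mcg/kg/min × 54.27273 kg = 9.769091 mcg/min
9.769091 mcg/min × 60 min/hr = 586.1455 mcg/hr
Concentration = 27 mg ÷ 200 mL = 0.135 mg/mL = 135 mcg/mL
Rate = 586.1455 mcg/hr ÷ 135 mcg/mL = 4.341818 mL/hr
Volume infused so far = 4.341818 mL/hr × 27.8 hr = 120.7025 mL
Volume remaining = 200 − 120.7025 = 79.29745 mL
New rate:
Dose = 0.23 mcg/kg/min × 54.27273 kg = 12.48273 mcg/min
12.48273 mcg/min × 60 min/hr = 748.9636 mcg/hr
Rate = 748.9636 mcg/hr ÷ 135 mcg/mL = 5.547879 mL/hr
Time remaining = 79.29745 mL ÷ 5.547879 mL/hr = 14.29329 hr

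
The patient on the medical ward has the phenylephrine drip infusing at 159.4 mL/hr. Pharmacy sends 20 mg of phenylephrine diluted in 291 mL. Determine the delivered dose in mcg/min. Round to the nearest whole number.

183 mcg/min

Concentration = 20 mg ÷ 291 mL = 0.06872852 mg/mL = 68.72852 mcg/mL
Drug rate = 159.4 mL/hr × 68.72852 mcg/mL = 10955.33 mcg/hr
10955.33 mcg/hr ÷ 60 min/hr = 182.5888 mcg/min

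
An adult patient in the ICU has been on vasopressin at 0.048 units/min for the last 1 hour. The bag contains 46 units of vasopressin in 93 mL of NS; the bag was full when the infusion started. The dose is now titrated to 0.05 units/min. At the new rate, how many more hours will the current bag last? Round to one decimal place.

Initial rate:
0.048 units/min × 60 min/hr = 2.88 units/hr
Concentration = 46 units ÷ 93 mL = 0.4946237 units/mL
Rate = 2.88 units/hr ÷ 0.4946237 units/mL = 5.822609 mL/hr
Volume infused so far = 5.822609 mL/hr × 1 hr = 5.822609 mL
Volume remaining = 93 − 5.822609 = 87.17739 mL
New rate:
0.05 units/min × 60 min/hr = 3 units/hr
Rate = 3 units/hr ÷ 0.4946237 units/mL = 6.065217 mL/hr
Time remaining = 87.17739 mL ÷ 6.065217 mL/hr = 14.37333 hr

14.4 hours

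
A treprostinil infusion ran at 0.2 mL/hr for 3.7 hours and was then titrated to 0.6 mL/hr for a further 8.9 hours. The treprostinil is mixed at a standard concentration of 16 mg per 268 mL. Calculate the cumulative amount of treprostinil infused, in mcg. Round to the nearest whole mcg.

Concentration = 16 mg ÷ 268 mL = 0.05970149 mg/mL
Stage 1: 0.2 mL/hr × 3.7 hr = 0.74 mL → 0.74 mL × 0.05970149 mg/mL = 0.0441791 mg
Stage 2: 0.6 mL/hr × 8.9 hr = 5.34 mL → 5.34 mL × 0.05970149 mg/mL = 0.318806 mg
Total = 0.0441791 + 0.318806 = 0.3629851 mg = 362.9851 mcg

363 mcg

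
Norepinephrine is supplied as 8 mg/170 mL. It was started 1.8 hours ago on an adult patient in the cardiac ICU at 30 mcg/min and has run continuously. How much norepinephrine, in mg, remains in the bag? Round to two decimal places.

30 mcg/min × 60 min/hr = 1800 mcg/hr
Concentration = 8 mg ÷ 170 mL = 0.04705882 mg/mL = 47.05882 mcg/mL
Rate = 1800 mcg/hr ÷ 47.05882 mcg/mL = 38.25 mL/hr
Volume infused = 38.25 mL/hr × 1.8 hr = 68.85 mL
Volume remaining = 170 − 68.85 = 101.15 mL
Drug remaining = 101.15 mL × 47.05882 mcg/mL = 4760 mcg = 4.76 mg

4.76 mg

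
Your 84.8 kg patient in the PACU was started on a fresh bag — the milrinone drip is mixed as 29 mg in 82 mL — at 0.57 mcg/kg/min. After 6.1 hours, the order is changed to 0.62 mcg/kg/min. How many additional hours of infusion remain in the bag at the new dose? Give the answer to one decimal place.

3.6 hours

Initial rate:
Dose = 0.57 mcg/kg/min × 84.8 kg = 48.336 mcg/min
48.336 mcg/min × 60 min/hr = 2900.16 mcg/hr
Concentration = 29 mg ÷ 82 mL = 0.3536585 mg/mL = 353.6585 mcg/mL
Rate = 2900.16 mcg/hr ÷ 353.6585 mcg/mL = 8.200452 mL/hr
Volume infused so far = 8.200452 mL/hr × 6.1 hr = 50.02276 mL
Volume remaining = 82 − 50.02276 = 31.97724 mL
New rate:
Dose = 0.62 mcg/kg/min × 84.8 kg = 52.576 mcg/min
52.576 mcg/min × 60 min/hr = 3154.56 mcg/hr
Rate = 3154.56 mcg/hr ÷ 353.6585 mcg/mL = 8.91979 mL/hr
Time remaining = 31.97724 mL ÷ 8.91979 mL/hr = 3.584977 hr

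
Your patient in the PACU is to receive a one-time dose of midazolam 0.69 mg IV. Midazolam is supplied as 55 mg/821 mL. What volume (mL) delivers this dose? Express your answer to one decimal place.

10.3 mL

Concentration = 55 mg ÷ 821 mL = 0.06699147 mg/mL
Volume = 0.69 mg ÷ 0.06699147 mg/mL = 10.29982 mL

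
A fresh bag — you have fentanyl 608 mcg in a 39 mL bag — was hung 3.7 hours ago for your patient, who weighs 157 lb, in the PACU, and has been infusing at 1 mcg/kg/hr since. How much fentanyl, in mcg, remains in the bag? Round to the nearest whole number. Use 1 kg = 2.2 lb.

344 mcg

Weight = 157 lb ÷ 2.2 lb/kg = 71.36364 kg
Dose = 1 mcg/kg/hr × 71.36364 kg = 71.36364 mcg/hr
Concentration = 608 mcg ÷ 39 mL = 15.58974 mcg/mL
Rate = 71.36364 mcg/hr ÷ 15.58974 mcg/mL = 4.577602 mL/hr
Volume infused = 4.577602 mL/hr × 3.7 hr = 16.93713 mL
Volume remaining = 39 − 16.93713 = 22.06287 mL
Drug remaining = 22.06287 mL × 15.58974 mcg/mL = 343.9545 mcg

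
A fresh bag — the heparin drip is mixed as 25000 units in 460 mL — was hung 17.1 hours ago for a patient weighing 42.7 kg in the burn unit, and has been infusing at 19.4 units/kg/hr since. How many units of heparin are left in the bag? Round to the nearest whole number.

Dose = 19.4 units/kg/hr × 42.7 kg = 828.38 units/hr
Concentration = 25000 units ÷ 460 mL = 54.34783 units/mL
Rate = 828.38 units/hr ÷ 54.34783 units/mL = 15.24219 mL/hr
Volume infused = 15.24219 mL/hr × 17.1 hr = 260.6415 mL
Volume remaining = 460 − 260.6415 = 199.3585 mL
Drug remaining = 199.3585 mL × 54.34783 units/mL = 10834.7 units

10835 units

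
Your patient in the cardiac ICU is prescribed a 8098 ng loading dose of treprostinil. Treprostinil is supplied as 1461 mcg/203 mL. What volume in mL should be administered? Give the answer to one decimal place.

1.1 mL

Concentration = 1461 mcg ÷ 203 mL = 7.197044 mcg/mL = 7197.044 ng/mL
Volume = 8098 ng ÷ 7197.044 ng/mL = 1.125184 mL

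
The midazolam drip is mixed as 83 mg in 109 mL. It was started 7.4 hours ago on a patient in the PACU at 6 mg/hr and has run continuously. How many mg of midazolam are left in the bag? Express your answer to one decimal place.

38.6 mg

Concentration = 83 mg ÷ 109 mL = 0.7614679 mg/mL
Rate = 6 mg/hr ÷ 0.7614679 mg/mL = 7.879518 mL/hr
Volume infused = 7.879518 mL/hr × 7.4 hr = 58.30843 mL
Volume remaining = 109 − 58.30843 = 50.69157 mL
Drug remaining = 50.69157 mL × 0.7614679 mg/mL = 38.6 mg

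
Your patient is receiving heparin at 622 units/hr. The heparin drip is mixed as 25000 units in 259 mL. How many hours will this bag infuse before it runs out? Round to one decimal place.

Concentration = 25000 units ÷ 259 mL = 96.5251 units/mL
Rate = 622 units/hr ÷ 96.5251 units/mL = 6.44392 mL/hr
Duration = 259 mL ÷ 6.44392 mL/hr = 40.19293 hr

40.2 hours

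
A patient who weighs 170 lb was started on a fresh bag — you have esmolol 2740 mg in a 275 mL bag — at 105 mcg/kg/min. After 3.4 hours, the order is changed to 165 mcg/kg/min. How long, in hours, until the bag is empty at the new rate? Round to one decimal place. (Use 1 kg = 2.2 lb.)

Initial rate:
Weight = 170 lb ÷ 2.2 lb/kg = 77.27273 kg
Dose = 105 mcg/kg/min × 77.27273 kg = 8113.636 mcg/min
8113.636 mcg/min × 60 min/hr = 486818.2 mcg/hr
Concentration = 2740 mg ÷ 275 mL = 9.963636 mg/mL = 9963.636 mcg/mL
Rate = 486818.2 mcg/hr ÷ 9963.636 mcg/mL = 48.85949 mL/hr
Volume infused so far = 48.85949 mL/hr × 3.4 hr = 166.1223 mL
Volume remaining = 275 − 166.1223 = 108.8777 mL
New rate:
Dose = 165 mcg/kg/min × 77.27273 kg = 12750 mcg/min
12750 mcg/min × 60 min/hr = 765000 mcg/hr
Rate = 765000 mcg/hr ÷ 9963.636 mcg/mL = 76.7792 mL/hr
Time remaining = 108.8777 mL ÷ 76.7792 mL/hr = 1.418063 hr

1.4 hours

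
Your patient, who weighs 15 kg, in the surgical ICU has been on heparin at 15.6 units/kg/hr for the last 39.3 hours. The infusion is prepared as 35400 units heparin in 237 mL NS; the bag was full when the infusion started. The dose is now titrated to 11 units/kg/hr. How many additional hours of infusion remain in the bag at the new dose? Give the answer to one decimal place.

Initial rate:
Dose = 15.6 units/kg/hr × 15 kg = 234 units/hr
Concentration = 35400 units ÷ 237 mL = 149.3671 units/mL
Rate = 234 units/hr ÷ 149.3671 units/mL = 1.56661 mL/hr
Volume infused so far = 1.56661 mL/hr × 39.3 hr = 61.56778 mL
Volume remaining = 237 − 61.56778 = 175.4322 mL
New rate:
Dose = 11 units/kg/hr × 15 kg = 165 units/hr
Rate = 165 units/hr ÷ 149.3671 units/mL = 1.104661 mL/hr
Time remaining = 175.4322 mL ÷ 1.104661 mL/hr = 158.8109 hr

158.8 hours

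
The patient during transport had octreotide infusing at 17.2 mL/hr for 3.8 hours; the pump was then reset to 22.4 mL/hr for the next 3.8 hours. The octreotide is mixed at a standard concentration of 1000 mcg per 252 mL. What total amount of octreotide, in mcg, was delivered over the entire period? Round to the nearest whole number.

597 mcg

Concentration = 1000 mcg ÷ 252 mL = 3.968254 mcg/mL
Stage 1: 17.2 mL/hr × 3.8 hr = 65.36 mL → 65.36 mL × 3.968254 mcg/mL = 259.3651 mcg
Stage 2: 22.4 mL/hr × 3.8 hr = 85.12 mL → 85.12 mL × 3.968254 mcg/mL = 337.7778 mcg
Total = 259.3651 + 337.7778 = 597.1429 mcg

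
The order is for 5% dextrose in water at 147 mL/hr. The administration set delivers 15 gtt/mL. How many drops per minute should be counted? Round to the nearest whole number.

37 gtt/min

147 mL/hr ÷ 60 min/hr = 2.45 mL/min
2.45 mL/min × 15 gtt/mL = 36.75 gtt/min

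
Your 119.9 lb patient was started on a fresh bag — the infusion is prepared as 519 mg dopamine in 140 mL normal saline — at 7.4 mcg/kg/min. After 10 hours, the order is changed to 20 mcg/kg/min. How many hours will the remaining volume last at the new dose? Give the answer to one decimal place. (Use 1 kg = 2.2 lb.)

Initial rate:
Weight = 119.9 lb ÷ 2.2 lb/kg = 54.5 kg
Dose = 7.4 mcg/kg/min × 54.5 kg = 403.3 mcg/min
403.3 mcg/min × 60 min/hr = 24198 mcg/hr
Concentration = 519 mg ÷ 140 mL = 3.707143 mg/mL = 3707.143 mcg/mL
Rate = 24198 mcg/hr ÷ 3707.143 mcg/mL = 6.527399 mL/hr
Volume infused so far = 6.527399 mL/hr × 10 hr = 65.27399 mL
Volume remaining = 140 − 65.27399 = 74.72601 mL
New rate:
Dose = 20 mcg/kg/min × 54.5 kg = 1090 mcg/min
1090 mcg/min × 60 min/hr = 65400 mcg/hr
Rate = 65400 mcg/hr ÷ 3707.143 mcg/mL = 17.64162 mL/hr
Time remaining = 74.72601 mL ÷ 17.64162 mL/hr = 4.23578 hr

4.2 hours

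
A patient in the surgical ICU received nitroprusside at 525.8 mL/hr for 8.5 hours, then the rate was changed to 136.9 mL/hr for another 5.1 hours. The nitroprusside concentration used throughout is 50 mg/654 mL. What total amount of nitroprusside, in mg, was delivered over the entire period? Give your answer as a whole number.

395 mg

Concentration = 50 mg ÷ 654 mL = 0.0764526 mg/mL
Stage 1: 525.8 mL/hr × 8.5 hr = 4469.3 mL → 4469.3 mL × 0.0764526 mg/mL = 341.6896 mg
Stage 2: 136.9 mL/hr × 5.1 hr = 698.19 mL → 698.19 mL × 0.0764526 mg/mL = 53.37844 mg
Total = 341.6896 + 53.37844 = 395.068 mg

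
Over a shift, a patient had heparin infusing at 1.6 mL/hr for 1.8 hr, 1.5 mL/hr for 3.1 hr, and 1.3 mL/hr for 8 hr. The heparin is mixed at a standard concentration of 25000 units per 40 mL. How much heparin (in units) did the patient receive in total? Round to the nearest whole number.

Concentration = 25000 units ÷ 40 mL = 625 units/mL
Stage 1: 1.6 mL/hr × 1.8 hr = 2.88 mL → 2.88 mL × 625 units/mL = 1800 units
Stage 2: 1.5 mL/hr × 3.1 hr = 4.65 mL → 4.65 mL × 625 units/mL = 2906.25 units
Stage 3: 1.3 mL/hr × 8 hr = 10.4 mL → 10.4 mL × 625 units/mL = 6500 units
Total = 1800 + 2906.25 + 6500 = 11206.25 units

11206 units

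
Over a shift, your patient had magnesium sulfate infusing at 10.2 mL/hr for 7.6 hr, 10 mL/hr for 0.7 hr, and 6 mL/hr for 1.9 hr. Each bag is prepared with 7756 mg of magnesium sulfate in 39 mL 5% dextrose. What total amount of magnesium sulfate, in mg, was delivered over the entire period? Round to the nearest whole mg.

19076 mg

Concentration = 7756 mg ÷ 39 mL = 198.8718 mg/mL
Stage 1: 10.2 mL/hr × 7.6 hr = 77.52 mL → 77.52 mL × 198.8718 mg/mL = 15416.54 mg
Stage 2: 10 mL/hr × 0.7 hr = 7 mL → 7 mL × 198.8718 mg/mL = 1392.103 mg
Stage 3: 6 mL/hr × 1.9 hr = 11.4 mL → 11.4 mL × 198.8718 mg/mL = 2267.138 mg
Total = 15416.54 + 1392.103 + 2267.138 = 19075.78 mg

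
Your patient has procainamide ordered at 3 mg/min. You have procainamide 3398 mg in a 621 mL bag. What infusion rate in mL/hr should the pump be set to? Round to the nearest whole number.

33 mL/hr

3 mg/min × 60 min/hr = 180 mg/hr
Concentration = 3398 mg ÷ 621 mL = 5.47182 mg/mL
Rate = 180 mg/hr ÷ 5.47182 mg/mL = 32.89582 mL/hr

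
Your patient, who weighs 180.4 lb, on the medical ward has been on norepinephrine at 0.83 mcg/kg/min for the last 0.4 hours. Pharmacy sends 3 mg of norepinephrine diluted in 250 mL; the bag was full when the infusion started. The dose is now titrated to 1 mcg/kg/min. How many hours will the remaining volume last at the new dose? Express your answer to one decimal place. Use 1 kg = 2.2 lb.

0.3 hours

Initial rate:
Weight = 180.4 lb ÷ 2.2 lb/kg = 82 kg
Dose = 0.83 mcg/kg/min × 82 kg = 68.06 mcg/min
68.06 mcg/min × 60 min/hr = 4083.6 mcg/hr
Concentration = 3 mg ÷ 250 mL = 0.012 mg/mL = 12 mcg/mL
Rate = 4083.6 mcg/hr ÷ 12 mcg/mL = 340.3 mL/hr
Volume infused so far = 340.3 mL/hr × 0.4 hr = 136.12 mL
Volume remaining = 250 − 136.12 = 113.88 mL
New rate:
Dose = 1 mcg/kg/min × 82 kg = 82 mcg/min
82 mcg/min × 60 min/hr = 4920 mcg/hr
Rate = 4920 mcg/hr ÷ 12 mcg/mL = 410 mL/hr
Time remaining = 113.88 mL ÷ 410 mL/hr = 0.2777561 hr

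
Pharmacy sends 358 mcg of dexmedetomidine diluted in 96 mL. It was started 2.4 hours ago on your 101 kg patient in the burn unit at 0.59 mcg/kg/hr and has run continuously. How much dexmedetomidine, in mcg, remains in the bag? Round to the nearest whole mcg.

215 mcg

Dose = 0.59 mcg/kg/hr × 101 kg = 59.59 mcg/hr
Concentration = 358 mcg ÷ 96 mL = 3.729167 mcg/mL
Rate = 59.59 mcg/hr ÷ 3.729167 mcg/mL = 15.97944 mL/hr
Volume infused = 15.97944 mL/hr × 2.4 hr = 38.35066 mL
Volume remaining = 96 − 38.35066 = 57.64934 mL
Drug remaining = 57.64934 mL × 3.729167 mcg/mL = 214.984 mcg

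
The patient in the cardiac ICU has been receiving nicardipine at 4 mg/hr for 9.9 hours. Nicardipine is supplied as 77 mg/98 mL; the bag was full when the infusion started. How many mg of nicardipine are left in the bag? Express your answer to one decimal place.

37.4 mg

Concentration = 77 mg ÷ 98 mL = 0.7857143 mg/mL
Rate = 4 mg/hr ÷ 0.7857143 mg/mL = 5.090909 mL/hr
Volume infused = 5.090909 mL/hr × 9.9 hr = 50.4 mL
Volume remaining = 98 − 50.4 = 47.6 mL
Drug remaining = 47.6 mL × 0.7857143 mg/mL = 37.4 mg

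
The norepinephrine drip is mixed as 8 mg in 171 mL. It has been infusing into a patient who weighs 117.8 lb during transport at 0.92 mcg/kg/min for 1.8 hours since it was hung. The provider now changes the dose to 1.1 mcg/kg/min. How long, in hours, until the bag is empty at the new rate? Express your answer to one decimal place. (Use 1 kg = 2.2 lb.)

0.8 hours

Initial rate:
Weight = 117.8 lb ÷ 2.2 lb/kg = 53.54545 kg
Dose = 0.92 mcg/kg/min × 53.54545 kg = 49.26182 mcg/min
49.26182 mcg/min × 60 min/hr = 2955.709 mcg/hr
Concentration = 8 mg ÷ 171 mL = 0.04678363 mg/mL = 46.78363 mcg/mL
Rate = 2955.709 mcg/hr ÷ 46.78363 mcg/mL = 63.17828 mL/hr
Volume infused so far = 63.17828 mL/hr × 1.8 hr = 113.7209 mL
Volume remaining = 171 − 113.7209 = 57.27909 mL
New rate:
Dose = 1.1 mcg/kg/min × 53.54545 kg = 58.9 mcg/min
58.9 mcg/min × 60 min/hr = 3534 mcg/hr
Rate = 3534 mcg/hr ÷ 46.78363 mcg/mL = 75.53925 mL/hr
Time remaining = 57.27909 mL ÷ 75.53925 mL/hr = 0.7582693 hr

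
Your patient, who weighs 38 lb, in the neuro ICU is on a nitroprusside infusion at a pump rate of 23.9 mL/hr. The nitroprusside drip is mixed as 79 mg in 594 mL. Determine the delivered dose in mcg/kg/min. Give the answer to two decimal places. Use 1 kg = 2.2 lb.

Weight = 38 lb ÷ 2.2 lb/kg = 17.27273 kg
Concentration = 79 mg ÷ 594 mL = 0.1329966 mg/mL = 132.9966 mcg/mL
Drug rate = 23.9 mL/hr × 132.9966 mcg/mL = 3178.62 mcg/hr
3178.62 mcg/hr ÷ 60 min/hr = 52.97699 mcg/min
52.97699 mcg/min ÷ 17.27273 kg = 3.067089 mcg/kg/min

3.07 mcg/kg/min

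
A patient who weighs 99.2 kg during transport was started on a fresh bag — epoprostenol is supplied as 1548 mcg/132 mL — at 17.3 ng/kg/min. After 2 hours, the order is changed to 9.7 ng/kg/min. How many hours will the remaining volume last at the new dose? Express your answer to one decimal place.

23.2 hours

Initial rate:
Dose = 17.3 ng/kg/min × 99.2 kg = 1716.16 ng/min
1716.16 ng/min × 60 min/hr = 102969.6 ng/hr
Concentration = 1548 mcg ÷ 132 mL = 11.72727 mcg/mL = 11727.27 ng/mL
Rate = 102969.6 ng/hr ÷ 11727.27 ng/mL = 8.780353 mL/hr
Volume infused so far = 8.780353 mL/hr × 2 hr = 17.56071 mL
Volume remaining = 132 − 17.56071 = 114.4393 mL
New rate:
Dose = 9.7 ng/kg/min × 99.2 kg = 962.24 ng/min
962.24 ng/min × 60 min/hr = 57734.4 ng/hr
Rate = 57734.4 ng/hr ÷ 11727.27 ng/mL = 4.923088 mL/hr
Time remaining = 114.4393 mL ÷ 4.923088 mL/hr = 23.24543 hr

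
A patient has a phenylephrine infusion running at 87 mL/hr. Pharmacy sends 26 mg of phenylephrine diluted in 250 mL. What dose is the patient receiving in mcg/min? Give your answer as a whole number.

151 mcg/min

Concentration = 26 mg ÷ 250 mL = 0.104 mg/mL = 104 mcg/mL
Drug rate = 87 mL/hr × 104 mcg/mL = 9048 mcg/hr
9048 mcg/hr ÷ 60 min/hr = 150.8 mcg/min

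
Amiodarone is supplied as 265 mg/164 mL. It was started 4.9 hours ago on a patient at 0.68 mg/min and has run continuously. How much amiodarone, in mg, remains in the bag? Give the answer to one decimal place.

0.68 mg/min × 60 min/hr = 40.8 mg/hr
Concentration = 265 mg ÷ 164 mL = 1.615854 mg/mL
Rate = 40.8 mg/hr ÷ 1.615854 mg/mL = 25.24981 mL/hr
Volume infused = 25.24981 mL/hr × 4.9 hr = 123.7241 mL
Volume remaining = 164 − 123.7241 = 40.27592 mL
Drug remaining = 40.27592 mL × 1.615854 mg/mL = 65.08 mg

65.1 mg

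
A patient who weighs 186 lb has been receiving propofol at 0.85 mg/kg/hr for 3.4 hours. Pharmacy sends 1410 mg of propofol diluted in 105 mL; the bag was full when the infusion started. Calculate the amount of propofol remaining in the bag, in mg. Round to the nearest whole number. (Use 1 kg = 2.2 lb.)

Weight = 186 lb ÷ 2.2 lb/kg = 84.54545 kg
Dose = 0.85 mg/kg/hr × 84.54545 kg = 71.86364 mg/hr
Concentration = 1410 mg ÷ 105 mL = 13.42857 mg/mL
Rate = 71.86364 mg/hr ÷ 13.42857 mg/mL = 5.351547 mL/hr
Volume infused = 5.351547 mL/hr × 3.4 hr = 18.19526 mL
Volume remaining = 105 − 18.19526 = 86.80474 mL
Drug remaining = 86.80474 mL × 13.42857 mg/mL = 1165.664 mg

1166 mg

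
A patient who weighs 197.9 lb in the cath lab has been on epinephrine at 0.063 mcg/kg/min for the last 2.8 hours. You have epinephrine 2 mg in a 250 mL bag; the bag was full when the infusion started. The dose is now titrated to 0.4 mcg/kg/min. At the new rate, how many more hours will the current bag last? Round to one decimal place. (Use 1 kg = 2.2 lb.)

Initial rate:
Weight = 197.9 lb ÷ 2.2 lb/kg = 89.95455 kg
Dose = 0.063 mcg/kg/min × 89.95455 kg = 5.667136 mcg/min
5.667136 mcg/min × 60 min/hr = 340.0282 mcg/hr
Concentration = 2 mg ÷ 250 mL = 0.008 mg/mL = 8 mcg/mL
Rate = 340.0282 mcg/hr ÷ 8 mcg/mL = 42.50352 mL/hr
Volume infused so far = 42.50352 mL/hr × 2.8 hr = 119.0099 mL
Volume remaining = 250 − 119.0099 = 130.9901 mL
New rate:
Dose = 0.4 mcg/kg/min × 89.95455 kg = 35.98182 mcg/min
35.98182 mcg/min × 60 min/hr = 2158.909 mcg/hr
Rate = 2158.909 mcg/hr ÷ 8 mcg/mL = 269.8636 mL/hr
Time remaining = 130.9901 mL ÷ 269.8636 mL/hr = 0.4853938 hr

0.5 hours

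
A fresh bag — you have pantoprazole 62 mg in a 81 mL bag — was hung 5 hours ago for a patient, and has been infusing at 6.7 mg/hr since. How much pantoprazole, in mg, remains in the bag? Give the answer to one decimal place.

Concentration = 62 mg ÷ 81 mL = 0.7654321 mg/mL
Rate = 6.7 mg/hr ÷ 0.7654321 mg/mL = 8.753226 mL/hr
Volume infused = 8.753226 mL/hr × 5 hr = 43.76613 mL
Volume remaining = 81 − 43.76613 = 37.23387 mL
Drug remaining = 37.23387 mL × 0.7654321 mg/mL = 28.5 mg

28.5 mg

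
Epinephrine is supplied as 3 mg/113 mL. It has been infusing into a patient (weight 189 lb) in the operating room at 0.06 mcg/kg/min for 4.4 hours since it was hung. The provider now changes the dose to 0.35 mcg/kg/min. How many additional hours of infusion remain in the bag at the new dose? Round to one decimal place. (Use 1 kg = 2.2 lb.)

Initial rate:
Weight = 189 lb ÷ 2.2 lb/kg = 85.90909 kg
Dose = 0.06 mcg/kg/min × 85.90909 kg = 5.154545 mcg/min
5.154545 mcg/min × 60 min/hr = 309.2727 mcg/hr
Concentration = 3 mg ÷ 113 mL = 0.02654867 mg/mL = 26.54867 mcg/mL
Rate = 309.2727 mcg/hr ÷ 26.54867 mcg/mL = 11.64927 mL/hr
Volume infused so far = 11.64927 mL/hr × 4.4 hr = 51.2568 mL
Volume remaining = 113 − 51.2568 = 61.7432 mL
New rate:
Dose = 0.35 mcg/kg/min × 85.90909 kg = 30.06818 mcg/min
30.06818 mcg/min × 60 min/hr = 1804.091 mcg/hr
Rate = 1804.091 mcg/hr ÷ 26.54867 mcg/mL = 67.95409 mL/hr
Time remaining = 61.7432 mL ÷ 67.95409 mL/hr = 0.9086017 hr

0.9 hours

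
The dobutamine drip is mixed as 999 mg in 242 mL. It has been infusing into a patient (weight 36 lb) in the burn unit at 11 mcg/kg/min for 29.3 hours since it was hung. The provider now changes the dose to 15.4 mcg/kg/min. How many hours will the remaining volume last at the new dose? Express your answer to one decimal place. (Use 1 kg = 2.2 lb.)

45.1 hours

Initial rate:
Weight = 36 lb ÷ 2.2 lb/kg = 16.36364 kg
Dose = 11 mcg/kg/min × 16.36364 kg = 180 mcg/min
180 mcg/min × 60 min/hr = 10800 mcg/hr
Concentration = 999 mg ÷ 242 mL = 4.128099 mg/mL = 4128.099 mcg/mL
Rate = 10800 mcg/hr ÷ 4128.099 mcg/mL = 2.616216 mL/hr
Volume infused so far = 2.616216 mL/hr × 29.3 hr = 76.65514 mL
Volume remaining = 242 − 76.65514 = 165.3449 mL
New rate:
Dose = 15.4 mcg/kg/min × 16.36364 kg = 252 mcg/min
252 mcg/min × 60 min/hr = 15120 mcg/hr
Rate = 15120 mcg/hr ÷ 4128.099 mcg/mL = 3.662703 mL/hr
Time remaining = 165.3449 mL ÷ 3.662703 mL/hr = 45.14286 hr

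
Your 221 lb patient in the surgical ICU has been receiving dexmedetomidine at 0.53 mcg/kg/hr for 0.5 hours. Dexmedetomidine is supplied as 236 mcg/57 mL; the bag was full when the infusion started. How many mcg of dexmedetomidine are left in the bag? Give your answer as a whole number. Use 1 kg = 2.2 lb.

209 mcg

Weight = 221 lb ÷ 2.2 lb/kg = 100.4545 kg
Dose = 0.53 mcg/kg/hr × 100.4545 kg = 53.24091 mcg/hr
Concentration = 236 mcg ÷ 57 mL = 4.140351 mcg/mL
Rate = 53.24091 mcg/hr ÷ 4.140351 mcg/mL = 12.85903 mL/hr
Volume infused = 12.85903 mL/hr × 0.5 hr = 6.429517 mL
Volume remaining = 57 − 6.429517 = 50.57048 mL
Drug remaining = 50.57048 mL × 4.140351 mcg/mL = 209.3795 mcg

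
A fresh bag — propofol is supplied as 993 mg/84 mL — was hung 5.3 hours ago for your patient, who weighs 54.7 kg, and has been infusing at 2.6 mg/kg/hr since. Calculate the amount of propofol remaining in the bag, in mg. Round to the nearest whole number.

239 mg

Dose = 2.6 mg/kg/hr × 54.7 kg = 142.22 mg/hr
Concentration = 993 mg ÷ 84 mL = 11.82143 mg/mL
Rate = 142.22 mg/hr ÷ 11.82143 mg/mL = 12.03069 mL/hr
Volume infused = 12.03069 mL/hr × 5.3 hr = 63.76268 mL
Volume remaining = 84 − 63.76268 = 20.23732 mL
Drug remaining = 20.23732 mL × 11.82143 mg/mL = 239.234 mg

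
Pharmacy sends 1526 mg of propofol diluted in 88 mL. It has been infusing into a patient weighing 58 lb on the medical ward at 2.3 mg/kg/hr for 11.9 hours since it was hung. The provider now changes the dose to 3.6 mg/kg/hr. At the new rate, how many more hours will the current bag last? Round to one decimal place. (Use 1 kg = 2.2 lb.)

8.5 hours

Initial rate:
Weight = 58 lb ÷ 2.2 lb/kg = 26.36364 kg
Dose = 2.3 mg/kg/hr × 26.36364 kg = 60.63636 mg/hr
Concentration = 1526 mg ÷ 88 mL = 17.34091 mg/mL
Rate = 60.63636 mg/hr ÷ 17.34091 mg/mL = 3.496723 mL/hr
Volume infused so far = 3.496723 mL/hr × 11.9 hr = 41.61101 mL
Volume remaining = 88 − 41.61101 = 46.38899 mL
New rate:
Dose = 3.6 mg/kg/hr × 26.36364 kg = 94.90909 mg/hr
Rate = 94.90909 mg/hr ÷ 17.34091 mg/mL = 5.473132 mL/hr
Time remaining = 46.38899 mL ÷ 5.473132 mL/hr = 8.475766 hr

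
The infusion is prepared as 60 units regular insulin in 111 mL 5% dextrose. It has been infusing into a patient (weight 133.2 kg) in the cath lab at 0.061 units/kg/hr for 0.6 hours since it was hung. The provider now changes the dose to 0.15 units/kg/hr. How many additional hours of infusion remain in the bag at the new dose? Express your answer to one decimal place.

2.8 hours

Initial rate:
Dose = 0.061 units/kg/hr × 133.2 kg = 8.1252 units/hr
Concentration = 60 units ÷ 111 mL = 0.5405405 units/mL
Rate = 8.1252 units/hr ÷ 0.5405405 units/mL = 15.03162 mL/hr
Volume infused so far = 15.03162 mL/hr × 0.6 hr = 9.018972 mL
Volume remaining = 111 − 9.018972 = 101.981 mL
New rate:
Dose = 0.15 units/kg/hr × 133.2 kg = 19.98 units/hr
Rate = 19.98 units/hr ÷ 0.5405405 units/mL = 36.963 mL/hr
Time remaining = 101.981 mL ÷ 36.963 mL/hr = 2.759003 hr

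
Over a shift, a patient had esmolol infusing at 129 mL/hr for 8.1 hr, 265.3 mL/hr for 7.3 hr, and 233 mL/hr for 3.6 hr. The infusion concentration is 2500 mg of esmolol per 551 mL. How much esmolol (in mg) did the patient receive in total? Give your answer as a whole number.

Concentration = 2500 mg ÷ 551 mL = 4.537205 mg/mL
Stage 1: 129 mL/hr × 8.1 hr = 1044.9 mL → 1044.9 mL × 4.537205 mg/mL = 4740.926 mg
Stage 2: 265.3 mL/hr × 7.3 hr = 1936.69 mL → 1936.69 mL × 4.537205 mg/mL = 8787.16 mg
Stage 3: 233 mL/hr × 3.6 hr = 838.8 mL → 838.8 mL × 4.537205 mg/mL = 3805.808 mg
Total = 4740.926 + 8787.16 + 3805.808 = 17333.89 mg

17334 mg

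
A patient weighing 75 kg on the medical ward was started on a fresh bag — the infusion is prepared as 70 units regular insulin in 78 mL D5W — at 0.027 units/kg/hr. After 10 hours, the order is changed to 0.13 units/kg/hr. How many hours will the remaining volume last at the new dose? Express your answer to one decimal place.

Initial rate:
Dose = 0.027 units/kg/hr × 75 kg = 2.025 units/hr
Concentration = 70 units ÷ 78 mL = 0.8974359 units/mL
Rate = 2.025 units/hr ÷ 0.8974359 units/mL = 2.256429 mL/hr
Volume infused so far = 2.256429 mL/hr × 10 hr = 22.56429 mL
Volume remaining = 78 − 22.56429 = 55.43571 mL
New rate:
Dose = 0.13 units/kg/hr × 75 kg = 9.75 units/hr
Rate = 9.75 units/hr ÷ 0.8974359 units/mL = 10.86429 mL/hr
Time remaining = 55.43571 mL ÷ 10.86429 mL/hr = 5.102564 hr

5.1 hours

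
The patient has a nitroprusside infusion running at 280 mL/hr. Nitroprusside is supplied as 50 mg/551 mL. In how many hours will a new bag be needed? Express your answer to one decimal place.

Duration = 551 mL ÷ 280 mL/hr = 1.967857 hr

2.0 hours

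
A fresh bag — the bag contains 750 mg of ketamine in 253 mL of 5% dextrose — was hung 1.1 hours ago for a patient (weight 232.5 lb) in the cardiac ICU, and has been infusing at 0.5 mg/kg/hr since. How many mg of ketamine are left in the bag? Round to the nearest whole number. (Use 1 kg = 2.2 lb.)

692 mg

Weight = 232.5 lb ÷ 2.2 lb/kg = 105.6818 kg
Dose = 0.5 mg/kg/hr × 105.6818 kg = 52.84091 mg/hr
Concentration = 750 mg ÷ 253 mL = 2.964427 mg/mL
Rate = 52.84091 mg/hr ÷ 2.964427 mg/mL = 17.825 mL/hr
Volume infused = 17.825 mL/hr × 1.1 hr = 19.6075 mL
Volume remaining = 253 − 19.6075 = 233.3925 mL
Drug remaining = 233.3925 mL × 2.964427 mg/mL = 691.875 mg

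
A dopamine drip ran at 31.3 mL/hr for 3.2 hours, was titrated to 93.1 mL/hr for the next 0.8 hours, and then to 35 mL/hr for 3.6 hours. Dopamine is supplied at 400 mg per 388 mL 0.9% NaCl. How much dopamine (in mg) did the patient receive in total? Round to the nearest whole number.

310 mg

Concentration = 400 mg ÷ 388 mL = 1.030928 mg/mL
Stage 1: 31.3 mL/hr × 3.2 hr = 100.16 mL → 100.16 mL × 1.030928 mg/mL = 103.2577 mg
Stage 2: 93.1 mL/hr × 0.8 hr = 74.48 mL → 74.48 mL × 1.030928 mg/mL = 76.78351 mg
Stage 3: 35 mL/hr × 3.6 hr = 126 mL → 126 mL × 1.030928 mg/mL = 129.8969 mg
Total = 103.2577 + 76.78351 + 129.8969 = 309.9381 mg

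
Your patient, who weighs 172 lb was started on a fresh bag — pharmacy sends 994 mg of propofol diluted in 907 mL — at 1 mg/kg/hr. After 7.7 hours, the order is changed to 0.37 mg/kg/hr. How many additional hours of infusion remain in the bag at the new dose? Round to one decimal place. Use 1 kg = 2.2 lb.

13.6 hours

Initial rate:
Weight = 172 lb ÷ 2.2 lb/kg = 78.18182 kg
Dose = 1 mg/kg/hr × 78.18182 kg = 78.18182 mg/hr
Concentration = 994 mg ÷ 907 mL = 1.095921 mg/mL
Rate = 78.18182 mg/hr ÷ 1.095921 mg/mL = 71.33894 mL/hr
Volume infused so far = 71.33894 mL/hr × 7.7 hr = 549.3099 mL
Volume remaining = 907 − 549.3099 = 357.6901 mL
New rate:
Dose = 0.37 mg/kg/hr × 78.18182 kg = 28.92727 mg/hr
Rate = 28.92727 mg/hr ÷ 1.095921 mg/mL = 26.39541 mL/hr
Time remaining = 357.6901 mL ÷ 26.39541 mL/hr = 13.55123 hr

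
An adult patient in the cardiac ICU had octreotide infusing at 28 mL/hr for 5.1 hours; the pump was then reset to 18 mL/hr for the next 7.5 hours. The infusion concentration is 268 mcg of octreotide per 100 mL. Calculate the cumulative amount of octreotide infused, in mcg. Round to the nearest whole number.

Concentration = 268 mcg ÷ 100 mL = 2.68 mcg/mL
Stage 1: 28 mL/hr × 5.1 hr = 142.8 mL → 142.8 mL × 2.68 mcg/mL = 382.704 mcg
Stage 2: 18 mL/hr × 7.5 hr = 135 mL → 135 mL × 2.68 mcg/mL = 361.8 mcg
Total = 382.704 + 361.8 = 744.504 mcg

745 mcg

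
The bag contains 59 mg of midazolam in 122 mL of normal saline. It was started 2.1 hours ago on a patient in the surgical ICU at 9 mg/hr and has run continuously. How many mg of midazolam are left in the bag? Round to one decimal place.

40.1 mg

Concentration = 59 mg ÷ 122 mL = 0.4836066 mg/mL
Rate = 9 mg/hr ÷ 0.4836066 mg/mL = 18.61017 mL/hr
Volume infused = 18.61017 mL/hr × 2.1 hr = 39.08136 mL
Volume remaining = 122 − 39.08136 = 82.91864 mL
Drug remaining = 82.91864 mL × 0.4836066 mg/mL = 40.1 mg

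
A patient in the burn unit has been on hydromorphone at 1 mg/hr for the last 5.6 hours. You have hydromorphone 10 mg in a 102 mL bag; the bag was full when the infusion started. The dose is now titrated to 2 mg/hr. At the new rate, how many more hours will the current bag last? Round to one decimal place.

2.2 hours

Initial rate:
Concentration = 10 mg ÷ 102 mL = 0.09803922 mg/mL
Rate = 1 mg/hr ÷ 0.09803922 mg/mL = 10.2 mL/hr
Volume infused so far = 10.2 mL/hr × 5.6 hr = 57.12 mL
Volume remaining = 102 − 57.12 = 44.88 mL
New rate:
Rate = 2 mg/hr ÷ 0.09803922 mg/mL = 20.4 mL/hr
Time remaining = 44.88 mL ÷ 20.4 mL/hr = 2.2 hr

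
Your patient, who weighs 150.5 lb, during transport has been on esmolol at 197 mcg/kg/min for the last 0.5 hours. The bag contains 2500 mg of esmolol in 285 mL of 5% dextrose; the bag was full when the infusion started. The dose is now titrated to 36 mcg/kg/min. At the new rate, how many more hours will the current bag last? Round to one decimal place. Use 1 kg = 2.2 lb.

Initial rate:
Weight = 150.5 lb ÷ 2.2 lb/kg = 68.40909 kg
Dose = 197 mcg/kg/min × 68.40909 kg = 13476.59 mcg/min
13476.59 mcg/min × 60 min/hr = 808595.5 mcg/hr
Concentration = 2500 mg ÷ 285 mL = 8.77193 mg/mL = 8771.93 mcg/mL
Rate = 808595.5 mcg/hr ÷ 8771.93 mcg/mL = 92.17988 mL/hr
Volume infused so far = 92.17988 mL/hr × 0.5 hr = 46.08994 mL
Volume remaining = 285 − 46.08994 = 238.9101 mL
New rate:
Dose = 36 mcg/kg/min × 68.40909 kg = 2462.727 mcg/min
2462.727 mcg/min × 60 min/hr = 147763.6 mcg/hr
Rate = 147763.6 mcg/hr ÷ 8771.93 mcg/mL = 16.84505 mL/hr
Time remaining = 238.9101 mL ÷ 16.84505 mL/hr = 14.1828 hr

14.2 hours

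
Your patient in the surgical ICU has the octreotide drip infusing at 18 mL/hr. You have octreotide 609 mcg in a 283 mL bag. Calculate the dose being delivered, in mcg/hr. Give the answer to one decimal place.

Concentration = 609 mcg ÷ 283 mL = 2.151943 mcg/mL
Drug rate = 18 mL/hr × 2.151943 mcg/mL = 38.73498 mcg/hr

38.7 mcg/hr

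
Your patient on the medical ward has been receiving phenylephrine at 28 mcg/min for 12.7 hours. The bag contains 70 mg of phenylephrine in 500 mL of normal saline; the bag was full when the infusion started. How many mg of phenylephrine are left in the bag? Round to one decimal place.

48.7 mg

28 mcg/min × 60 min/hr = 1680 mcg/hr
Concentration = 70 mg ÷ 500 mL = 0.14 mg/mL = 140 mcg/mL
Rate = 1680 mcg/hr ÷ 140 mcg/mL = 12 mL/hr
Volume infused = 12 mL/hr × 12.7 hr = 152.4 mL
Volume remaining = 500 − 152.4 = 347.6 mL
Drug remaining = 347.6 mL × 140 mcg/mL = 48664 mcg = 48.664 mg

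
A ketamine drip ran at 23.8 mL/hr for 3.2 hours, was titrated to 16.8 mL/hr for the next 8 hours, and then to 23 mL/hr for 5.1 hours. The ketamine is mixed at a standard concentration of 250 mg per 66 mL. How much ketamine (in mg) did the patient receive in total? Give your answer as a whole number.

1242 mg

Concentration = 250 mg ÷ 66 mL = 3.787879 mg/mL
Stage 1: 23.8 mL/hr × 3.2 hr = 76.16 mL → 76.16 mL × 3.787879 mg/mL = 288.4848 mg
Stage 2: 16.8 mL/hr × 8 hr = 134.4 mL → 134.4 mL × 3.787879 mg/mL = 509.0909 mg
Stage 3: 23 mL/hr × 5.1 hr = 117.3 mL → 117.3 mL × 3.787879 mg/mL = 444.3182 mg
Total = 288.4848 + 509.0909 + 444.3182 = 1241.894 mg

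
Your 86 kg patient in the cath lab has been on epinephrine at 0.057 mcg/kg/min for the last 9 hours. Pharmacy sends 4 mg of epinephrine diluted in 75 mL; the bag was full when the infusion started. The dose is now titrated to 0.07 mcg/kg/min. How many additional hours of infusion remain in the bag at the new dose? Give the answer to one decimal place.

Initial rate:
Dose = 0.057 mcg/kg/min × 86 kg = 4.902 mcg/min
4.902 mcg/min × 60 min/hr = 294.12 mcg/hr
Concentration = 4 mg ÷ 75 mL = 0.05333333 mg/mL = 53.33333 mcg/mL
Rate = 294.12 mcg/hr ÷ 53.33333 mcg/mL = 5.51475 mL/hr
Volume infused so far = 5.51475 mL/hr × 9 hr = 49.63275 mL
Volume remaining = 75 − 49.63275 = 25.36725 mL
New rate:
Dose = 0.07 mcg/kg/min × 86 kg = 6.02 mcg/min
6.02 mcg/min × 60 min/hr = 361.2 mcg/hr
Rate = 361.2 mcg/hr ÷ 53.33333 mcg/mL = 6.7725 mL/hr
Time remaining = 25.36725 mL ÷ 6.7725 mL/hr = 3.745626 hr

3.7 hours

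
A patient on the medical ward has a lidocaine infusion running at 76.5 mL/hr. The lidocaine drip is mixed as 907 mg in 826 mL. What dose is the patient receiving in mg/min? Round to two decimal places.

Concentration = 907 mg ÷ 826 mL = 1.098063 mg/mL
Drug rate = 76.5 mL/hr × 1.098063 mg/mL = 84.00182 mg/hr
84.00182 mg/hr ÷ 60 min/hr = 1.40003 mg/min

1.40 mg/min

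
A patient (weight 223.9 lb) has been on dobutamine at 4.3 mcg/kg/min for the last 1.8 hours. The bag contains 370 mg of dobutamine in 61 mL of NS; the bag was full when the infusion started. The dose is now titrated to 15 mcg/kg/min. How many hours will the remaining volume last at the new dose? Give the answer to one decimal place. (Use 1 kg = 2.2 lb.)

3.5 hours

Initial rate:
Weight = 223.9 lb ÷ 2.2 lb/kg = 101.7727 kg
Dose = 4.3 mcg/kg/min × 101.7727 kg = 437.6227 mcg/min
437.6227 mcg/min × 60 min/hr = 26257.36 mcg/hr
Concentration = 370 mg ÷ 61 mL = 6.065574 mg/mL = 6065.574 mcg/mL
Rate = 26257.36 mcg/hr ÷ 6065.574 mcg/mL = 4.328917 mL/hr
Volume infused so far = 4.328917 mL/hr × 1.8 hr = 7.79205 mL
Volume remaining = 61 − 7.79205 = 53.20795 mL
New rate:
Dose = 15 mcg/kg/min × 101.7727 kg = 1526.591 mcg/min
1526.591 mcg/min × 60 min/hr = 91595.45 mcg/hr
Rate = 91595.45 mcg/hr ÷ 6065.574 mcg/mL = 15.10087 mL/hr
Time remaining = 53.20795 mL ÷ 15.10087 mL/hr = 3.523502 hr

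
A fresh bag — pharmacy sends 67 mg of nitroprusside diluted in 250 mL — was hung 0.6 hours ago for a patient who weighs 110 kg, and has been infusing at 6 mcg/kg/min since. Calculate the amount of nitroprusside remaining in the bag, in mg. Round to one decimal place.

Dose = 6 mcg/kg/min × 110 kg = 660 mcg/min
660 mcg/min × 60 min/hr = 39600 mcg/hr
Concentration = 67 mg ÷ 250 mL = 0.268 mg/mL = 268 mcg/mL
Rate = 39600 mcg/hr ÷ 268 mcg/mL = 147.7612 mL/hr
Volume infused = 147.7612 mL/hr × 0.6 hr = 88.65672 mL
Volume remaining = 250 − 88.65672 = 161.3433 mL
Drug remaining = 161.3433 mL × 268 mcg/mL = 43240 mcg = 43.24 mg

43.2 mg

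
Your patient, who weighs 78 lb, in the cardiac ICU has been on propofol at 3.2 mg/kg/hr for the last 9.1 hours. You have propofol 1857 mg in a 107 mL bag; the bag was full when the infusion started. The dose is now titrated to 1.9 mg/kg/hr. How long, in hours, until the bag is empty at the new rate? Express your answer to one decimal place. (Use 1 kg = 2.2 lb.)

Initial rate:
Weight = 78 lb ÷ 2.2 lb/kg = 35.45455 kg
Dose = 3.2 mg/kg/hr × 35.45455 kg = 113.4545 mg/hr
Concentration = 1857 mg ÷ 107 mL = 17.35514 mg/mL
Rate = 113.4545 mg/hr ÷ 17.35514 mg/mL = 6.53723 mL/hr
Volume infused so far = 6.53723 mL/hr × 9.1 hr = 59.48879 mL
Volume remaining = 107 − 59.48879 = 47.51121 mL
New rate:
Dose = 1.9 mg/kg/hr × 35.45455 kg = 67.36364 mg/hr
Rate = 67.36364 mg/hr ÷ 17.35514 mg/mL = 3.88148 mL/hr
Time remaining = 47.51121 mL ÷ 3.88148 mL/hr = 12.24049 hr

12.2 hours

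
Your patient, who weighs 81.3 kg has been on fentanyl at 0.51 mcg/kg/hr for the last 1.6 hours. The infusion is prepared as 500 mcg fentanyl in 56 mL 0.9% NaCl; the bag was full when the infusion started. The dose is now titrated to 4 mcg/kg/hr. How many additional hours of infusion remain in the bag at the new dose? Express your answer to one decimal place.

1.3 hours

Initial rate:
Dose = 0.51 mcg/kg/hr × 81.3 kg = 41.463 mcg/hr
Concentration = 500 mcg ÷ 56 mL = 8.928571 mcg/mL
Rate = 41.463 mcg/hr ÷ 8.928571 mcg/mL = 4.643856 mL/hr
Volume infused so far = 4.643856 mL/hr × 1.6 hr = 7.43017 mL
Volume remaining = 56 − 7.43017 = 48.56983 mL
New rate:
Dose = 4 mcg/kg/hr × 81.3 kg = 325.2 mcg/hr
Rate = 325.2 mcg/hr ÷ 8.928571 mcg/mL = 36.4224 mL/hr
Time remaining = 48.56983 mL ÷ 36.4224 mL/hr = 1.333515 hr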